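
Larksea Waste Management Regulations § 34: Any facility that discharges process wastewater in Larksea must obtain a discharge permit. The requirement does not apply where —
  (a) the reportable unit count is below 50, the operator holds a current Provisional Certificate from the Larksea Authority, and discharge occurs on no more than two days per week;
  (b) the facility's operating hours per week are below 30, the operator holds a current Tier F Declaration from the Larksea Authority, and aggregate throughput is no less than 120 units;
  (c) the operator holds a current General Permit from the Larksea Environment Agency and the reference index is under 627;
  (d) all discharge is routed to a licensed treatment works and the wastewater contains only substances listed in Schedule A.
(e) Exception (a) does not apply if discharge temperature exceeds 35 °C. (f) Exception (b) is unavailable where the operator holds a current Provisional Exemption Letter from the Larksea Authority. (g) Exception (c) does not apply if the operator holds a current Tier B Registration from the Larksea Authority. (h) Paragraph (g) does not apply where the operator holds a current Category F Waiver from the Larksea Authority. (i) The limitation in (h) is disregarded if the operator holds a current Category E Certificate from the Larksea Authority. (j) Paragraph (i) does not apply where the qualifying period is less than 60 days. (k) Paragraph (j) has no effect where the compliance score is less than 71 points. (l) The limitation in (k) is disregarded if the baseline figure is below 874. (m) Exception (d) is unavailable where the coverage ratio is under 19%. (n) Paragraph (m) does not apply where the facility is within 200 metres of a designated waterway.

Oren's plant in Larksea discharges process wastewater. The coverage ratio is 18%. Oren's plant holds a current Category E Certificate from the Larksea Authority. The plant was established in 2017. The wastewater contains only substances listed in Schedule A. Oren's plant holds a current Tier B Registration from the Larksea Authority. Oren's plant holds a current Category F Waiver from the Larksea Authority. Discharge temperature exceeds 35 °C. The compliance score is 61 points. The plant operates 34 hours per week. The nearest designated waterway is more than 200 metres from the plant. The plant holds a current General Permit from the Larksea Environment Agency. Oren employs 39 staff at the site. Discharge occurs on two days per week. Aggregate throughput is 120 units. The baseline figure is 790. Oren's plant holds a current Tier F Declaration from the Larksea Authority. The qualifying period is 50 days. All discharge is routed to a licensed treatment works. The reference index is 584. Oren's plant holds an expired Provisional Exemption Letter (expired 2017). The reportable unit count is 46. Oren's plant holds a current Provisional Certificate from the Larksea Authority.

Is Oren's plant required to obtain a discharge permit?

All of (a)'s requirements are met (the reportable unit count is 46, below the 50 limit; a current Provisional Certificate is held; discharge occurs on no more than two days per week). Turning to paragraph (e): (e) operates against (a): discharge temperature exceeds 35 °C. So (a) is unavailable.
Exception (b) requires that the facility's operating hours per week are below 30; but the facility's operating hours per week are 34, not below 30, so (b) is unavailable.
Exception (c): a current General Permit is held; the reference index is 584, under the 627 limit — every condition holds. Considering the limiting provisions: (g) would limit (c) — a current Tier B Registration is held — but (h) sets (g) aside: (h) operates against (g): a current Category F Waiver is held. (i) operates (a current Category E Certificate is held), but is set aside by (j): (j) is engaged — the qualifying period is 50 days, less than the 60 days limit. (k) would limit (j) — the compliance score is 61 points, less than the 71 points limit — but (l) sets (k) aside: (l) operates against (k): the baseline figure is 790, below the 874 limit. Exception (c) stands.
Exception (d)'s conditions are all satisfied: discharge is routed to a licensed treatment works; the wastewater is Schedule-A-only. But: (m) is engaged — the coverage ratio is 18%, under the 19% limit. (n), which would lift (m), does not operate here — the plant is more than 200 m from any designated waterway. So (d) is unavailable.

No — exception (c) applies; Oren's plant is not required to obtain a discharge permit.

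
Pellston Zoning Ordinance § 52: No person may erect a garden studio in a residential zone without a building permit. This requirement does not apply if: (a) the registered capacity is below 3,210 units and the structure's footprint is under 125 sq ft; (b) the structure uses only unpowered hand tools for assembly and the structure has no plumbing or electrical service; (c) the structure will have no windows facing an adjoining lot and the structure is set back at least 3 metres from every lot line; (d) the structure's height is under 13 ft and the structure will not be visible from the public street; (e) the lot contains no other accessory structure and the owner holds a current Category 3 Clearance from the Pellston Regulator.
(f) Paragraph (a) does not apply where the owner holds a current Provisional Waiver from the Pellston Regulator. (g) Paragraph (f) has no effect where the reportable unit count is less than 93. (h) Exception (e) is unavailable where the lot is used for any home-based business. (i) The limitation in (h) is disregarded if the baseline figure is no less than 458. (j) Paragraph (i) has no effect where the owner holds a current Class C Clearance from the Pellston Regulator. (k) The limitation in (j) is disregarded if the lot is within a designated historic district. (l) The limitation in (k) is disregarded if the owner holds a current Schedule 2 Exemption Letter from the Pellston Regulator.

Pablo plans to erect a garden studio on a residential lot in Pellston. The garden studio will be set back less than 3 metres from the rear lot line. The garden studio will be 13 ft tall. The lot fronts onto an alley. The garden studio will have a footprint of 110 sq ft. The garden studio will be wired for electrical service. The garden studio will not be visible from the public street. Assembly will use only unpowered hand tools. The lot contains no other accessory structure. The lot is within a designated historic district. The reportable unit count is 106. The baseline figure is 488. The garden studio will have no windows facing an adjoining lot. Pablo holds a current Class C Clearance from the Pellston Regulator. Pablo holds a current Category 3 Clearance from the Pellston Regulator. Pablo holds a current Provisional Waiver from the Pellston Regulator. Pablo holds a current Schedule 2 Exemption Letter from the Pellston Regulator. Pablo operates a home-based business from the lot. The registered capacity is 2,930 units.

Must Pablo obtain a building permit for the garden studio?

Exception (a)'s conditions are all satisfied: the registered capacity is 2,930 units, below the 3,210 units limit; the structure's footprint is 110 sq ft, under the 125 sq ft limit. But applying paragraphs (f)–(g): (f) operates against (a): a current Provisional Waiver is held. (g) is not triggered (the reportable unit count is 106, not less than 93), so (f) stands. Exception (a) does not apply.
Exception (b) fails — electrical service is planned.
Exception (c) fails — the rear setback is under 3 m.
Exception (d) requires that the structure's height is under 13 ft; but the structure's height is 13 ft, not under 13 ft, so (d) is unavailable.
Exception (e) is satisfied on its face — the lot has no other accessory structure; a current Category 3 Clearance is held. But: (h) operates against (e): a home-based business operates on the lot. (i) would limit (h) — the baseline figure is 488, meeting the 458 threshold — but (j) sets (i) aside: (j) operates — a current Class C Clearance is held. (k) is engaged (the lot is in a historic district), but is displaced by (l): (l) applies — a current Schedule 2 Exemption Letter is held. (e) is therefore removed.
No exception is made out. Pablo falls within the general rule.

Yes — Pablo must obtain a building permit.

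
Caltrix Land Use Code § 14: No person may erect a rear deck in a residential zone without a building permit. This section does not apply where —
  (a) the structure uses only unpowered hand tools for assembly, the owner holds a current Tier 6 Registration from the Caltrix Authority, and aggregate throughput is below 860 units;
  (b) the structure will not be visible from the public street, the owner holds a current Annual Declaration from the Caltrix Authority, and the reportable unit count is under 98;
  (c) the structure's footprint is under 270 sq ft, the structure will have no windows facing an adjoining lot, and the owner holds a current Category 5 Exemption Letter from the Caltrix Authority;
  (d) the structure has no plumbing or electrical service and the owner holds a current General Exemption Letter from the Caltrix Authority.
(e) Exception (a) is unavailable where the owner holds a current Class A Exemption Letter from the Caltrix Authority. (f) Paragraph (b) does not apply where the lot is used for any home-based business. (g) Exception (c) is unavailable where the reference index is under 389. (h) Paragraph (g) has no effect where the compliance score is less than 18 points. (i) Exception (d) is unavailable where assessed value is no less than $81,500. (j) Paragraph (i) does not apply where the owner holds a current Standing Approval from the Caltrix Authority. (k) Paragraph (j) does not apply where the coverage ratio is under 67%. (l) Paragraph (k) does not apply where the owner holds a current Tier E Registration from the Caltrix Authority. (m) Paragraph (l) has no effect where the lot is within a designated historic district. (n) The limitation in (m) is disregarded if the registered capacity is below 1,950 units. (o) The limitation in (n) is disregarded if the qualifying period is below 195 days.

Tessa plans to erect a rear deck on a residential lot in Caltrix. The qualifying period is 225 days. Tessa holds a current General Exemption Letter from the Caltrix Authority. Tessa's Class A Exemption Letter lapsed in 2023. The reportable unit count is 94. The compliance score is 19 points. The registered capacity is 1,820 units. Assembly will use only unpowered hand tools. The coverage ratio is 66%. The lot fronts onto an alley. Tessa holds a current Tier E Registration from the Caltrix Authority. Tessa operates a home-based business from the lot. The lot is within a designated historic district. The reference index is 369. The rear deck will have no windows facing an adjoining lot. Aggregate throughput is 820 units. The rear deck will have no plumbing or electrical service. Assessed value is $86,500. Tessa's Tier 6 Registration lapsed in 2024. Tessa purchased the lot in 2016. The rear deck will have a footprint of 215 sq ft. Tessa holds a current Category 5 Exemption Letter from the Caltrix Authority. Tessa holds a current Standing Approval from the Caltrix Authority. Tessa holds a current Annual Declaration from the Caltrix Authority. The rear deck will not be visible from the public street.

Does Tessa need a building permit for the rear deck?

Exception (a) does not apply: there is no Tier 6 Registration in force.
Exception (b)'s conditions are all satisfied: the structure will not be visible from the street; a current Annual Declaration is held; the reportable unit count is 94, under the 98 limit. But: (f) applies — a home-based business operates on the lot. (b) is therefore removed.
Exception (c)'s conditions are all satisfied: the structure's footprint is 215 sq ft, under the 270 sq ft limit; no windows face an adjoining lot; a current Category 5 Exemption Letter is held. Turning to paragraphs (g)–(h): (g) operates against (c): the reference index is 369, under the 389 limit. (h) is inapplicable (the compliance score is 19 points, not less than 18 points), so (g) stands. (c) is therefore removed.
Exception (d): there is no plumbing or electrical service; a current General Exemption Letter is held — every condition holds. As to paragraphs (i)–(o): (i) operates (assessed value is $86,500, meeting the $81,500 threshold), but is set aside by (j): (j) applies — a current Standing Approval is held. (k) applies (the coverage ratio is 66%, under the 67% limit), but is itself disapplied by (l): (l) is engaged — a current Tier E Registration is held. (m) is triggered (the lot is in a historic district), but is displaced by (n): (n) is engaged — the registered capacity is 1,820 units, below the 1,950 units limit. (o), which would lift (n), is inapplicable — the qualifying period is 225 days, not below 195 days. (d) remains available.

No — exception (d) applies; Tessa does not need a building permit.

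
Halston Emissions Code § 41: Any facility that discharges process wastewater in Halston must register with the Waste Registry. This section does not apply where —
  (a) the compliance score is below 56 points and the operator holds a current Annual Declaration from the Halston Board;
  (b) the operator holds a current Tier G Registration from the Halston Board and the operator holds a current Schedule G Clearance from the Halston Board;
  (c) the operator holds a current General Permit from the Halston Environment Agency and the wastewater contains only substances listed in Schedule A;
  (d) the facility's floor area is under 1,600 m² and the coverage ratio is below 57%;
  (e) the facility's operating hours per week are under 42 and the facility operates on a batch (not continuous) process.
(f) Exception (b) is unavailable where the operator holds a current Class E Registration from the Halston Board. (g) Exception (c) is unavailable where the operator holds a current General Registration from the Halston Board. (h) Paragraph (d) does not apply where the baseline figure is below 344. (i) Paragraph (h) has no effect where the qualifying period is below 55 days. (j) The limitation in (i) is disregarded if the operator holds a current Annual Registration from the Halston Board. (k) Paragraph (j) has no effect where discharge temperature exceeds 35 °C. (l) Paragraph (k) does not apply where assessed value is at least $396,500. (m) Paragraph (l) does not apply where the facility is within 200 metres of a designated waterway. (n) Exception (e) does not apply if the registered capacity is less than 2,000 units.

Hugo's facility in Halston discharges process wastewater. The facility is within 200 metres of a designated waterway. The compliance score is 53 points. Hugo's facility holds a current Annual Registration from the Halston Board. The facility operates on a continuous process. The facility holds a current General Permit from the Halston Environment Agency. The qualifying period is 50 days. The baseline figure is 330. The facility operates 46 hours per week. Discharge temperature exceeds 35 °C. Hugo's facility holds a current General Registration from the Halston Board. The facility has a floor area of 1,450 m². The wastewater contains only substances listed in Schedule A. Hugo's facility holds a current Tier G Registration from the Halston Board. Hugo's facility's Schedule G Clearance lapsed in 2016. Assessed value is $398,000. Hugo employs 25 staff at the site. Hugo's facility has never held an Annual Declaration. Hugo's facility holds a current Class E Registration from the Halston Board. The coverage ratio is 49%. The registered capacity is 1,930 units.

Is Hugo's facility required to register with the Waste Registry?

No — exception (d) applies; Hugo's facility is not required to register with the Waste Registry.

Exception (a) fails — there is no Annual Declaration in force.
Exception (b) requires that the operator holds a current Schedule G Clearance from the Halston Board; but the Schedule G Clearance is not current, so (b) is unavailable.
Exception (c) is satisfied on its face — a current General Permit is held; the wastewater is Schedule-A-only. Turning to paragraph (g): (g) operates against (c): a current General Registration is held. Exception (c) does not apply.
Exception (d)'s conditions are all satisfied: the facility's floor area is 1,450 m², under the 1,600 m² limit; the coverage ratio is 49%, below the 57% limit. Applying paragraphs (h)–(m): (h) operates (the baseline figure is 330, below the 344 limit), but is displaced by (i): (i) operates against (h): the qualifying period is 50 days, below the 55 days limit. (j) would limit (i) — a current Annual Registration is held — but (k) sets (j) aside: (k) is engaged — discharge temperature exceeds 35 °C. (l) would limit (k) — assessed value is $398,000, meeting the $396,500 threshold — but (m) sets (l) aside: (m) is engaged — the facility is within 200 m of a designated waterway. So (d) applies.
Exception (e) fails — the facility's operating hours per week are 46, not under 42.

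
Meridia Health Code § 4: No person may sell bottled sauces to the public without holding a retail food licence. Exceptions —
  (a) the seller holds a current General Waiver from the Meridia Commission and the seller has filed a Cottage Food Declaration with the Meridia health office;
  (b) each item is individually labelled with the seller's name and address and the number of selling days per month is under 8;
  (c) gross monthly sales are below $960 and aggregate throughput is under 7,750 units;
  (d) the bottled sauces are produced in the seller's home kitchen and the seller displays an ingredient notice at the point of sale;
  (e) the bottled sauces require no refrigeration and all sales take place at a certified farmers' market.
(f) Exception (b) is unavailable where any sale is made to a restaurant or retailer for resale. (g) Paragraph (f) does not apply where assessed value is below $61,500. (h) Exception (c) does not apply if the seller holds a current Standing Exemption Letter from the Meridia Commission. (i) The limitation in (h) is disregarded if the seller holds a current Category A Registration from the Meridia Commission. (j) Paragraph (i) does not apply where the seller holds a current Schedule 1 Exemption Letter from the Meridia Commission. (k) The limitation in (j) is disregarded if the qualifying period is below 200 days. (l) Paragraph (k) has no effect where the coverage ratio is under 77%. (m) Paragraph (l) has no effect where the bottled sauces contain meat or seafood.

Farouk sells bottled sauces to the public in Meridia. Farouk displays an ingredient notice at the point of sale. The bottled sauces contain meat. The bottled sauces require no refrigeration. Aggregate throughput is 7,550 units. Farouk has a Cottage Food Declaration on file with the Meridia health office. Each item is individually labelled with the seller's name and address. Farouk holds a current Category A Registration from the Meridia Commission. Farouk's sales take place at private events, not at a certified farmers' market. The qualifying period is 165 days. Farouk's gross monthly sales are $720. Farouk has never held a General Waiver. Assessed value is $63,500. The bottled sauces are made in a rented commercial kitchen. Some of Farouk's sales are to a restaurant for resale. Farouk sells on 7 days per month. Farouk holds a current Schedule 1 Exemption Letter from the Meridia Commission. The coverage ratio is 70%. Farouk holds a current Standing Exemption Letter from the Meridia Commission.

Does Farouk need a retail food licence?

Exception (a) fails — the General Waiver is not current.
Exception (b): items are individually labelled; the number of selling days per month is 7, under the 8 limit — every condition holds. However, paragraphs (f)–(g) must be considered: (f) is engaged — some sales are to a restaurant for resale. (g) is not engaged (assessed value is $63,500, not below $61,500), so (f) stands. Exception (b) does not apply.
All of (c)'s requirements are met (gross monthly sales are $720, below the $960 limit; aggregate throughput is 7,550 units, under the 7,750 units limit). Under paragraphs (h)–(m): (h) is engaged (a current Standing Exemption Letter is held), but yields to (i): (i) operates against (h): a current Category A Registration is held. (j) is engaged (a current Schedule 1 Exemption Letter is held), but is itself disapplied by (k): (k) operates against (j): the qualifying period is 165 days, below the 200 days limit. (l) would limit (k) — the coverage ratio is 70%, under the 77% limit — but (m) sets (l) aside: (m) operates against (l): the bottled sauces contain meat. Exception (c) stands.
Exception (d) requires that the bottled sauces are produced in the seller's home kitchen; but the bottled sauces are made in a commercial kitchen, not a home kitchen, so (d) is unavailable.
Exception (e) requires that all sales take place at a certified farmers' market; but sales are at private events, not a certified farmers' market, so (e) is unavailable.

No — exception (c) applies; Farouk is not required to hold a retail food licence.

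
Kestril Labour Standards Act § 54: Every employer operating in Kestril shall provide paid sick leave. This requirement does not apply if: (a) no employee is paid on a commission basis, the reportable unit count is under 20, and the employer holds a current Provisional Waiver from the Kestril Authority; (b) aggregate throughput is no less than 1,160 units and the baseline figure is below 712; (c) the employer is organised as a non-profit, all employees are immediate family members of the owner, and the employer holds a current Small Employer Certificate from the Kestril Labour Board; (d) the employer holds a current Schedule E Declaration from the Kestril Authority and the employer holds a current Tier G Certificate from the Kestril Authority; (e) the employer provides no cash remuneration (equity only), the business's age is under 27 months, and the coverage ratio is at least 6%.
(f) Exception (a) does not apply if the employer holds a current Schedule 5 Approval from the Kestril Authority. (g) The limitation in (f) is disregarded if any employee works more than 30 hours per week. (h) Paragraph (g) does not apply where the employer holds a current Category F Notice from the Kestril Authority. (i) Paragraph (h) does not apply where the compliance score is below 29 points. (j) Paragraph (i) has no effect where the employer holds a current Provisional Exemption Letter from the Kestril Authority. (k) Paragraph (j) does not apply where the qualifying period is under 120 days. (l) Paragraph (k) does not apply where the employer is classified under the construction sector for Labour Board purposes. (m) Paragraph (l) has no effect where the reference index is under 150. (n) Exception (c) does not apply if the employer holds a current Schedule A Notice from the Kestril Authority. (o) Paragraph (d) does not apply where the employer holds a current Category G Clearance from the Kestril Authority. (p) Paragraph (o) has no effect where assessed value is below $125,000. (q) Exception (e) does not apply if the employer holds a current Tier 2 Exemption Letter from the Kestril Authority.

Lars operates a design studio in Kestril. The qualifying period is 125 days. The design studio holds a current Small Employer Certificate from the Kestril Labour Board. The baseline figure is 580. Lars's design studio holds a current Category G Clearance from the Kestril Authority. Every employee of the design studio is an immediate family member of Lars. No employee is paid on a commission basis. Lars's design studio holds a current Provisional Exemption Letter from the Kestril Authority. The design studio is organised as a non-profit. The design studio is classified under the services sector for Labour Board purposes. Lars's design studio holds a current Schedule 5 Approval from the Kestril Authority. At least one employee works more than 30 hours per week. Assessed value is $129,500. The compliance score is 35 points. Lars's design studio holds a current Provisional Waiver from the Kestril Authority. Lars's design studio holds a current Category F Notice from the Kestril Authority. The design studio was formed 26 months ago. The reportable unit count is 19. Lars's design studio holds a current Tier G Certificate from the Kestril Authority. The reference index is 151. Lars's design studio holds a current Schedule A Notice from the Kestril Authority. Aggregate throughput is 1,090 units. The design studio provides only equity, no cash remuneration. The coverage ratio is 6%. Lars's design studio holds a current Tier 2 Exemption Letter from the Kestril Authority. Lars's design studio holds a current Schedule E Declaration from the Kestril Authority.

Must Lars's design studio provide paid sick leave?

Exception (a) is satisfied on its face — no employee is paid on commission; the reportable unit count is 19, under the 20 limit; a current Provisional Waiver is held. But applying paragraphs (f)–(m): (f) operates against (a): a current Schedule 5 Approval is held. (g) would limit (f) — at least one employee exceeds 30 hours/week — but (h) sets (g) aside: (h) operates against (g): a current Category F Notice is held. (i) is not triggered (the compliance score is 35 points, not below 29 points), so (h) stands. (a) is therefore removed.
Exception (b) fails — aggregate throughput is 1,090 units, short of 1,160 units.
Exception (c) is satisfied on its face — the employer is a non-profit; every employee is an immediate family member; a current Small Employer Certificate is held. Turning to paragraph (n): (n) operates against (c): a current Schedule A Notice is held. (c) is therefore removed.
All of (d)'s requirements are met (a current Schedule E Declaration is held; a current Tier G Certificate is held). However, paragraphs (o)–(p) must be considered: (o) is triggered — a current Category G Clearance is held. (p), which would lift (o), is not triggered — assessed value is $129,500, not below $125,000. So (d) is unavailable.
All of (e)'s requirements are met (remuneration is equity-only; the business's age is 26 months, under the 27 months limit; the coverage ratio is 6%, meeting the 6% threshold). Turning to paragraph (q): (q) is triggered — a current Tier 2 Exemption Letter is held. Exception (e) does not apply.
None of the exceptions is available; § 54 applies in full.

Yes — Lars's design studio must provide paid sick leave.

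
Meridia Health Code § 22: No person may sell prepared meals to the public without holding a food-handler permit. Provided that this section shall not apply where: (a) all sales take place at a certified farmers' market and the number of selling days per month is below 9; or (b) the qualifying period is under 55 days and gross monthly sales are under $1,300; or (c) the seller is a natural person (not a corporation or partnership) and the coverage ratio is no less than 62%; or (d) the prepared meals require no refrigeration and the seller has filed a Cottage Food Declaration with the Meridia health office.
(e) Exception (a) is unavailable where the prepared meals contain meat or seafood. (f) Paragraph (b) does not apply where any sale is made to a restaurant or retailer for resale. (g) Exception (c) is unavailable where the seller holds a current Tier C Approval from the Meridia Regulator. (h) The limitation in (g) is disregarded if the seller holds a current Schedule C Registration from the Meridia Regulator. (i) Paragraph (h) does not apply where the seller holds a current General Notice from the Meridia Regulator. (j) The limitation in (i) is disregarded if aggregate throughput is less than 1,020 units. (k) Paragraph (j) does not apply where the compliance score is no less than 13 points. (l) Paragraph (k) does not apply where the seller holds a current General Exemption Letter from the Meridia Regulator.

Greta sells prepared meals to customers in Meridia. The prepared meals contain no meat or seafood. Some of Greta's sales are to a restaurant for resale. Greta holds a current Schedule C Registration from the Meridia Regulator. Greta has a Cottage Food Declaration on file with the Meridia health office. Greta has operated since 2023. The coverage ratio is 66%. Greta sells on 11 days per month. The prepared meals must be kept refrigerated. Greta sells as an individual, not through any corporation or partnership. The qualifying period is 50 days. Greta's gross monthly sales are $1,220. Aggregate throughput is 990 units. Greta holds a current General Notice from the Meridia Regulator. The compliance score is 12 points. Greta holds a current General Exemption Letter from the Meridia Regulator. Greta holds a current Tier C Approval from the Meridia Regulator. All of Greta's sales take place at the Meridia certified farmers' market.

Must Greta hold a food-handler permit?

Exception (a) fails — the number of selling days per month is 11, not below 9.
Exception (b) is satisfied on its face — the qualifying period is 50 days, under the 55 days limit; gross monthly sales are $1,220, under the $1,300 limit. Turning to paragraph (f): (f) operates against (b): some sales are to a restaurant for resale. Exception (b) does not apply.
Exception (c): the seller is a natural person; the coverage ratio is 66%, meeting the 62% threshold — every condition holds. As to paragraphs (g)–(l): (g) is engaged (a current Tier C Approval is held), but is set aside by (h): (h) is engaged — a current Schedule C Registration is held. (i) would limit (h) — a current General Notice is held — but (j) sets (i) aside: (j) operates against (i): aggregate throughput is 990 units, less than the 1,020 units limit. (k), which would lift (j), does not operate here — the compliance score is 12 points, short of 13 points. Exception (c) stands.
Exception (d) requires that the prepared meals require no refrigeration; but the prepared meals require refrigeration, so (d) is unavailable.

No — exception (c) applies; Greta is not required to hold a food-handler permit.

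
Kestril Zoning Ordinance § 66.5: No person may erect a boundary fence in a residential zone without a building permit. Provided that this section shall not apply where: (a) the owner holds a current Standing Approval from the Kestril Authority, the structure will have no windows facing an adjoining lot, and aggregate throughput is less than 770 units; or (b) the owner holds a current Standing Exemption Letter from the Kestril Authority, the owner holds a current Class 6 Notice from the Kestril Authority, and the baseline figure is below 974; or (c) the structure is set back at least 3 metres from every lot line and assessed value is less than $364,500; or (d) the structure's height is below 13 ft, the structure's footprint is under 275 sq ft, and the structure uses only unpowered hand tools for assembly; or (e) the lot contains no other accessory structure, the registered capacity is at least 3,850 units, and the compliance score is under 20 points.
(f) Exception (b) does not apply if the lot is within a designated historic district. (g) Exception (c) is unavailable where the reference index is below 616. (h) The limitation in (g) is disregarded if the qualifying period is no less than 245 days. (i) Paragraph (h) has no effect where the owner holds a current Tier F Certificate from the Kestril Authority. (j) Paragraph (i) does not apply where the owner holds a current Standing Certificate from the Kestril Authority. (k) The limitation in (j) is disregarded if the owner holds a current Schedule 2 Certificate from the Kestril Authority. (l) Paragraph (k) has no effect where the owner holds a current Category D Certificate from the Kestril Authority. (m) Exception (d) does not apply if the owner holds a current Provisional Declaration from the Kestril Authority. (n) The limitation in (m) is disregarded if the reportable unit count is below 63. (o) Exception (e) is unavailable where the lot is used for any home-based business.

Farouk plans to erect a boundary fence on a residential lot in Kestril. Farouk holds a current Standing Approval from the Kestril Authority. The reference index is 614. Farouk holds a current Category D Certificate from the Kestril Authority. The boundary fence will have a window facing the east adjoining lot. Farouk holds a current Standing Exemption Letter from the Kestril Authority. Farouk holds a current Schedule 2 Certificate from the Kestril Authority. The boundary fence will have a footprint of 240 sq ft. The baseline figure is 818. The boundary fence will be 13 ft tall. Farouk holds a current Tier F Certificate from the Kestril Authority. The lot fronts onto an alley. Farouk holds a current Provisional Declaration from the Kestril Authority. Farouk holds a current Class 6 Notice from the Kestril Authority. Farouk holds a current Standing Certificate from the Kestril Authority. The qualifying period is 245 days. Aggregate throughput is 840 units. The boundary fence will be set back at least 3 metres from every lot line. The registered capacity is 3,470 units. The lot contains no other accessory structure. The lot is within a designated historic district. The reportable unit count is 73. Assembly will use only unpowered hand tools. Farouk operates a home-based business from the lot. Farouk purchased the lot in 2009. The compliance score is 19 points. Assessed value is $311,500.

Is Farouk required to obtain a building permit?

Exception (a) does not apply: a window faces an adjoining lot.
Exception (b)'s conditions are all satisfied: a current Standing Exemption Letter is held; a current Class 6 Notice is held; the baseline figure is 818, below the 974 limit. But: (f) applies — the lot is in a historic district. Exception (b) does not apply.
All of (c)'s requirements are met (the setback is at least 3 m on every side; assessed value is $311,500, less than the $364,500 limit). Under paragraphs (g)–(l): (g) would limit (c) — the reference index is 614, below the 616 limit — but (h) sets (g) aside: (h) operates against (g): the qualifying period is 245 days, meeting the 245 days threshold. (i) would limit (h) — a current Tier F Certificate is held — but (j) sets (i) aside: (j) applies — a current Standing Certificate is held. (k) would limit (j) — a current Schedule 2 Certificate is held — but (l) sets (k) aside: (l) operates against (k): a current Category D Certificate is held. So (c) applies.
Exception (d) does not apply: the structure's height is 13 ft, not below 13 ft.
Exception (e) fails — the registered capacity is 3,470 units, short of 3,850 units.

No — exception (c) applies; Farouk does not need a building permit.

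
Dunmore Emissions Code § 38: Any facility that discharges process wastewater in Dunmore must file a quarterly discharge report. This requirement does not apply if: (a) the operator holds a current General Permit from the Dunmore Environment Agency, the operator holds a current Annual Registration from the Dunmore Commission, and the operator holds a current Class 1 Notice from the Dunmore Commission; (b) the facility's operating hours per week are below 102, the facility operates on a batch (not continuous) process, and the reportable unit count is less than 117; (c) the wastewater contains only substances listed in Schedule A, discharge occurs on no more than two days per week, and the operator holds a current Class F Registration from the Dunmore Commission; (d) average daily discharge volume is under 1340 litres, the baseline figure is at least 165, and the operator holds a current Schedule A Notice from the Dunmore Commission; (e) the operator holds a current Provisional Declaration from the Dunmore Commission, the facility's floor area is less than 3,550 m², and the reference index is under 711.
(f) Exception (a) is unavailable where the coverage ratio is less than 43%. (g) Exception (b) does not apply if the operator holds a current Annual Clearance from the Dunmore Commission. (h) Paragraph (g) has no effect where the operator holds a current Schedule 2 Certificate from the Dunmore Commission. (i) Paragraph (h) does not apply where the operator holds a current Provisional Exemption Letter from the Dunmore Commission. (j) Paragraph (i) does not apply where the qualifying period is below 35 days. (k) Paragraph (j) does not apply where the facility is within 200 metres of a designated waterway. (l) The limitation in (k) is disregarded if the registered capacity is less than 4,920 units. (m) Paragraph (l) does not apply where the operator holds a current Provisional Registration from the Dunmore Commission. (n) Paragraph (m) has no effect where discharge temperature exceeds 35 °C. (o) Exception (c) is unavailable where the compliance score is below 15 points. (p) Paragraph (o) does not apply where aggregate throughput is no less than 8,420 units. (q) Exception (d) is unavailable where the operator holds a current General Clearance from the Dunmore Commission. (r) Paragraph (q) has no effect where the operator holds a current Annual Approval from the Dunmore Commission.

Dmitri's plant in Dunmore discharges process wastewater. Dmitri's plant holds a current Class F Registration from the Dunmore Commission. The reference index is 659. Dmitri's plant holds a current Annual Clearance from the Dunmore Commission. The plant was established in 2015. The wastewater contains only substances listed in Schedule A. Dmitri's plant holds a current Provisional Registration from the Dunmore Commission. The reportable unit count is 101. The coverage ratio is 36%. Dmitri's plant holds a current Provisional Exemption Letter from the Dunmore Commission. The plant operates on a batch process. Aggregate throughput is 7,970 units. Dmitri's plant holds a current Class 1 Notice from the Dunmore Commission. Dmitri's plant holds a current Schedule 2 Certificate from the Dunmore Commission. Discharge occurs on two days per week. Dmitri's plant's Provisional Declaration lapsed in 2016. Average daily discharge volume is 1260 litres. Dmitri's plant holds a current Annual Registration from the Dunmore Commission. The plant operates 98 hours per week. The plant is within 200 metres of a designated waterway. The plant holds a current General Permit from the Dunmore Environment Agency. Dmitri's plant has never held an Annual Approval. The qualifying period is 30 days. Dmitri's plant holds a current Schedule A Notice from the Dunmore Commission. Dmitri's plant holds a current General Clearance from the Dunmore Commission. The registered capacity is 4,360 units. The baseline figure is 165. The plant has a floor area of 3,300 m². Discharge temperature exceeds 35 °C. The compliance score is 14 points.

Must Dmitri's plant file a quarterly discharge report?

No — exception (b) applies; Dmitri's plant is not required to file a quarterly discharge report.

All of (a)'s requirements are met (a current General Permit is held; a current Annual Registration is held; a current Class 1 Notice is held). But applying paragraph (f): (f) applies — the coverage ratio is 36%, less than the 43% limit. So (a) is unavailable.
Exception (b) is satisfied on its face — the facility's operating hours per week are 98, below the 102 limit; the facility operates on a batch process; the reportable unit count is 101, less than the 117 limit. Considering the limiting provisions: (g) would limit (b) — a current Annual Clearance is held — but (h) sets (g) aside: (h) applies — a current Schedule 2 Certificate is held. (i) would limit (h) — a current Provisional Exemption Letter is held — but (j) sets (i) aside: (j) operates against (i): the qualifying period is 30 days, below the 35 days limit. (k) is triggered (the plant is within 200 m of a designated waterway), but is itself disapplied by (l): (l) operates against (k): the registered capacity is 4,360 units, less than the 4,920 units limit. (m) operates (a current Provisional Registration is held), but is itself disapplied by (n): (n) is triggered — discharge temperature exceeds 35 °C. Exception (b) stands.
Exception (c) is satisfied on its face — the wastewater is Schedule-A-only; discharge occurs on no more than two days per week; a current Class F Registration is held. But applying paragraphs (o)–(p): (o) operates against (c): the compliance score is 14 points, below the 15 points limit. (p), which would lift (o), is inapplicable — aggregate throughput is 7,970 units, short of 8,420 units. So (c) is unavailable.
Exception (d) is satisfied on its face — average daily discharge volume is 1260 litres, under the 1340 litres limit; the baseline figure is 165, meeting the 165 threshold; a current Schedule A Notice is held. However, paragraphs (q)–(r) must be considered: (q) is triggered — a current General Clearance is held. (r), which would lift (q), is not engaged — no current Annual Approval is held. (d) is therefore removed.
Exception (e) requires that the operator holds a current Provisional Declaration from the Dunmore Commission; but no current Provisional Declaration is held, so (e) is unavailable.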